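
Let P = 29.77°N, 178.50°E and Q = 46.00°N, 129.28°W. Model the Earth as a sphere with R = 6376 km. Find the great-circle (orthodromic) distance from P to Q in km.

Haversine: a = sin²(Δφ/2)+cos φ₁ cos φ₂ sin²(Δλ/2) = 0.13671;  σ = 2·atan2(√a,√(1−a))
σ = 43.400° → d = Rσ = 6376·0.75748 = 4830 km

4830 km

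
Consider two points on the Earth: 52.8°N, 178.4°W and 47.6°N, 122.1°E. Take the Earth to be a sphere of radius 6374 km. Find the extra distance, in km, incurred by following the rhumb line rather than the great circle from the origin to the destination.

117 km

Great circle: cos σ = sin φ₁ sin φ₂ + cos φ₁ cos φ₂ cos Δλ,  σ = 0.6516 rad → d_gc = 4153.3 km
Rhumb line: Δψ = -0.1420, q = Δφ/Δψ = 0.6393, d_rh = R√(Δφ²+q²Δλ²) = 4270.7 km
Excess = 4270.7 − 4153.3 = 117.4 ≈ 117 km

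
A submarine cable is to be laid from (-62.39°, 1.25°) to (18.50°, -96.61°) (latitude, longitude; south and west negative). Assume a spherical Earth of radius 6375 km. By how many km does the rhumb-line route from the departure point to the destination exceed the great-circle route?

Great circle: cos σ = sin φ₁ sin φ₂ + cos φ₁ cos φ₂ cos Δλ,  σ = 1.9191 rad → d_gc = 12234.1 km
Rhumb line: Δψ = +1.7322, q = Δφ/Δψ = 0.8150, d_rh = R√(Δφ²+q²Δλ²) = 12639.4 km
Excess = 12639.4 − 12234.1 = 405.3 ≈ 405 km

405 km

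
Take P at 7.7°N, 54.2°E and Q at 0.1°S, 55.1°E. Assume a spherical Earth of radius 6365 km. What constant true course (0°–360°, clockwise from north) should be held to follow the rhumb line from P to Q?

173.4°

Meridional parts: M(φ₁)=+0.1348, M(φ₂)=-0.0017 → ΔM = -0.1365;  Δλ = +0.0157 rad
tan C = Δλ / ΔM = -0.1150 → C = 173.44°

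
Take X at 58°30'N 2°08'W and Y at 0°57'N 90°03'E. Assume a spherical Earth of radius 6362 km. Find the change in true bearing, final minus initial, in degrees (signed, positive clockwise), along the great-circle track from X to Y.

Initial bearing θ₁ = atan2(sin Δλ cos φ₂, cos φ₁ sin φ₂ − sin φ₁ cos φ₂ cos Δλ) = 87.64°
Final bearing θ₂ = (initial bearing from the destination back to the start) + 180° = 148.52°
Δθ = θ₂ − θ₁ = +60.9°

+60.9°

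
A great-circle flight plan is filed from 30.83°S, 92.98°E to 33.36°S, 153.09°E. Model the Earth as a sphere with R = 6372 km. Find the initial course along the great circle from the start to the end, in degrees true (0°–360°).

109.7°

θ = atan2( sin Δλ·cos φ₂ ,  cos φ₁ sin φ₂ − sin φ₁ cos φ₂ cos Δλ )
  = atan2(+0.7241, -0.2589) = 109.67°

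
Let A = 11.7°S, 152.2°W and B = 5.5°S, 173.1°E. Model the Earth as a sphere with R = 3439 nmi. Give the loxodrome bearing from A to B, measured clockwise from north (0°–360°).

Δψ = ln[tan(π/4+φ₂/2)/tan(π/4+φ₁/2)] = +0.1095
Δλ = -0.6056 rad (taken the short way round)
course = atan2(Δλ, Δψ) = 280.25°

280.2°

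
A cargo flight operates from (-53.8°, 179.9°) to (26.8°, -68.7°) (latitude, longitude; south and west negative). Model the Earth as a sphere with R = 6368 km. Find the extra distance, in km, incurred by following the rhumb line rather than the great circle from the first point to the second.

Great circle: cos σ = sin φ₁ sin φ₂ + cos φ₁ cos φ₂ cos Δλ,  σ = 2.1606 rad → d_gc = 13758.6 km
Rhumb line: Δψ = +1.6041, q = Δφ/Δψ = 0.8770, d_rh = R√(Δφ²+q²Δλ²) = 14076.5 km
Excess = 14076.5 − 13758.6 = 317.9 ≈ 318 km

318 km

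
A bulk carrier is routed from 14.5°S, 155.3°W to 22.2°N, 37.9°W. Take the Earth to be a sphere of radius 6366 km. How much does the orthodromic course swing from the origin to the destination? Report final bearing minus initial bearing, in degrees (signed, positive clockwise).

Initial bearing θ₁ = atan2(sin Δλ cos φ₂, cos φ₁ sin φ₂ − sin φ₁ cos φ₂ cos Δλ) = 72.50°
Final bearing θ₂ = (initial bearing from the destination back to the start) + 180° = 85.78°
Δθ = θ₂ − θ₁ = +13.3°

+13.3°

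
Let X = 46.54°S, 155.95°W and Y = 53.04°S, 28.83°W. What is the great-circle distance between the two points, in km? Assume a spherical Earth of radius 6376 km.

7868 km

cos σ = sin φ₁ sin φ₂ + cos φ₁ cos φ₂ cos Δλ
      = sin(-46.54°)sin(-53.04°) + cos(-46.54°)cos(-53.04°)cos(127.12°) = 0.3304
σ = 70.706° → d = Rσ = 6376·1.23406 = 7868 km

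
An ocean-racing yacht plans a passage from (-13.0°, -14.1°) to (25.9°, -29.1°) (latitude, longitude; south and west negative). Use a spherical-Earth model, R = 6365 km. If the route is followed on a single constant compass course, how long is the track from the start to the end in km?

Rhumb course C = atan2(Δλ, Δψ) with Δψ = ln[tan(π/4+φ₂/2)/tan(π/4+φ₁/2)] = +0.6971, Δλ = -0.2618 → C = 339.42°
d = R·|Δφ| / |cos C| = 6365·0.67893 / 0.93616 = 4616 km

4616 km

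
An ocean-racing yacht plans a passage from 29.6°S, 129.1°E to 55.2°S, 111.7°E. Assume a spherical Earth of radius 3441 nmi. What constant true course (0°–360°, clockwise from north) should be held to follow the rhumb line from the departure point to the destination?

206.1°

Meridional parts: M(φ₁)=-0.5413, M(φ₂)=-1.1603 → ΔM = -0.6191;  Δλ = -0.3037 rad
tan C = Δλ / ΔM = +0.4906 → C = 206.13°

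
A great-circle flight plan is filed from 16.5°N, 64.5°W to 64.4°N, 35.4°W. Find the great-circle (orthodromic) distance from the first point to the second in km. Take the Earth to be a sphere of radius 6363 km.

Haversine: a = sin²(Δφ/2)+cos φ₁ cos φ₂ sin²(Δλ/2) = 0.19093;  σ = 2·atan2(√a,√(1−a))
σ = 51.820° → d = Rσ = 6363·0.90443 = 5755 km

5755 km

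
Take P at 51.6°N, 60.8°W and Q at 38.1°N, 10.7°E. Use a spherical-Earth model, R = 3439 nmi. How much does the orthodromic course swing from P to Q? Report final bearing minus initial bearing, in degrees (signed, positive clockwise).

Initial bearing θ₁ = atan2(sin Δλ cos φ₂, cos φ₁ sin φ₂ − sin φ₁ cos φ₂ cos Δλ) = 75.89°
Final bearing θ₂ = (initial bearing from the destination back to the start) + 180° = 130.05°
Δθ = θ₂ − θ₁ = +54.2°

+54.2°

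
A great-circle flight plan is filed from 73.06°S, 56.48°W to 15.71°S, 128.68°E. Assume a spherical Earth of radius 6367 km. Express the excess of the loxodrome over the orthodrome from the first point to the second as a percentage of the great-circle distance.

Great circle: σ = 1.5911 rad → d_gc = Rσ = 10130.7 km
Rhumb: Δφ = +1.0009, Δλ = -3.0515, Δψ = +1.6267, q = Δφ/Δψ = 0.6153 → d_rh = R√(Δφ²+q²Δλ²) = 13547.9 km
Excess = (13547.9 − 10130.7) / 10130.7 = 3417.2 / 10130.7 = 33.73% ≈ 33.7%

33.7%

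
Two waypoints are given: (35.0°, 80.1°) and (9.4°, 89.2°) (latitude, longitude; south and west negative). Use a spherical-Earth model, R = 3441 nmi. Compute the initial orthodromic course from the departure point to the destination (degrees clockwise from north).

N = sin Δλ·cos φ₂ = +0.1560;  D = cos φ₁ sin φ₂ − sin φ₁ cos φ₂ cos Δλ = -0.4250
initial course = atan2(N, D) = 159.84°

159.8°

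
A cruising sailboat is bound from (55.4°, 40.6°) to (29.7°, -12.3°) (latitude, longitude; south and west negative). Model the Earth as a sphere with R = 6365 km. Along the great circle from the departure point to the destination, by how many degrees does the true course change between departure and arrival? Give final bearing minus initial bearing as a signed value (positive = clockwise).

Initial bearing θ₁ = atan2(sin Δλ cos φ₂, cos φ₁ sin φ₂ − sin φ₁ cos φ₂ cos Δλ) = 257.79°
Final bearing θ₂ = (initial bearing from the destination back to the start) + 180° = 219.71°
Δθ = θ₂ − θ₁ = -38.1°

-38.1°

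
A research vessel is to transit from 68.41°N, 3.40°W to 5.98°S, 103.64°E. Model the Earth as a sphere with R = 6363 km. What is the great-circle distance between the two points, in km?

11303 km

cos σ = sin φ₁ sin φ₂ + cos φ₁ cos φ₂ cos Δλ
      = sin(68.41°)sin(-5.98°) + cos(68.41°)cos(-5.98°)cos(107.04°) = -0.2041
σ = 101.778° → d = Rσ = 6363·1.77635 = 11303 km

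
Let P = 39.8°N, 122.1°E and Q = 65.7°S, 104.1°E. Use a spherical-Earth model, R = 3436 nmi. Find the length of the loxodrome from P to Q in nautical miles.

Δψ = ln[tan(π/4+φ₂/2)/tan(π/4+φ₁/2)] = -2.2941;  Δφ = -1.8413 rad,  Δλ = -0.3142 rad
q = Δφ/Δψ = 0.8026
d = R·√(Δφ² + q²Δλ²) = 3436·1.85851 = 6386 nmi

6386 nmi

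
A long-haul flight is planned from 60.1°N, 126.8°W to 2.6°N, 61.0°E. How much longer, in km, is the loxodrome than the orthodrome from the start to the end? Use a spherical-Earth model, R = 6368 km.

3359 km

Great circle: cos σ = sin φ₁ sin φ₂ + cos φ₁ cos φ₂ cos Δλ,  σ = 2.0421 rad → d_gc = 13004.0 km
Rhumb line: Δψ = -1.2751, q = Δφ/Δψ = 0.7871, d_rh = R√(Δφ²+q²Δλ²) = 16363.1 km
Excess = 16363.1 − 13004.0 = 3359.1 ≈ 3359 km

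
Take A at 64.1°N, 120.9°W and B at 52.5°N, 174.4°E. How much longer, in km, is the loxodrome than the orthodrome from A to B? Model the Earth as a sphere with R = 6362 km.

155 km

Great circle: cos σ = sin φ₁ sin φ₂ + cos φ₁ cos φ₂ cos Δλ,  σ = 0.5965 rad → d_gc = 3795.0 km
Rhumb line: Δψ = -0.3895, q = Δφ/Δψ = 0.5198, d_rh = R√(Δφ²+q²Δλ²) = 3950.3 km
Excess = 3950.3 − 3795.0 = 155.3 ≈ 155 km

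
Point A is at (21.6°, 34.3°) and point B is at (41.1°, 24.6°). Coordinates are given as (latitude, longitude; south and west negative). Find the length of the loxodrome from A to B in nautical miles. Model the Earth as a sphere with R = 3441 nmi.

Rhumb course C = atan2(Δλ, Δψ) with Δψ = ln[tan(π/4+φ₂/2)/tan(π/4+φ₁/2)] = +0.4019, Δλ = -0.1693 → C = 337.16°
d = R·|Δφ| / |cos C| = 3441·0.34034 / 0.92158 = 1271 nmi

1271 nmi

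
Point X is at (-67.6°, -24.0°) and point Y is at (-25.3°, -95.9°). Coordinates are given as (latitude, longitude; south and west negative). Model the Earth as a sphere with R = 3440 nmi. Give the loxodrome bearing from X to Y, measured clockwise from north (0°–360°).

Meridional parts: M(φ₁)=-1.6195, M(φ₂)=-0.4567 → ΔM = +1.1628;  Δλ = -1.2549 rad
tan C = Δλ / ΔM = -1.0792 → C = 312.82°

312.8°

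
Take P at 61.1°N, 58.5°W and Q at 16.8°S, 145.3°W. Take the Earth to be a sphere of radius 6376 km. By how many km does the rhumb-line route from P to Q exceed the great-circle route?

Great circle: cos σ = sin φ₁ sin φ₂ + cos φ₁ cos φ₂ cos Δλ,  σ = 1.8000 rad → d_gc = 11476.9 km
Rhumb line: Δψ = -1.6535, q = Δφ/Δψ = 0.8223, d_rh = R√(Δφ²+q²Δλ²) = 11757.2 km
Excess = 11757.2 − 11476.9 = 280.3 ≈ 280 km

280 km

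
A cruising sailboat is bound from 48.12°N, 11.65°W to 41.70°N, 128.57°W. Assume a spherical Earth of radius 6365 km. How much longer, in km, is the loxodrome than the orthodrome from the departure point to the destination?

Great circle: cos σ = sin φ₁ sin φ₂ + cos φ₁ cos φ₂ cos Δλ,  σ = 1.2978 rad → d_gc = 8260.4 km
Rhumb line: Δψ = -0.1585, q = Δφ/Δψ = 0.7071, d_rh = R√(Δφ²+q²Δλ²) = 9212.0 km
Excess = 9212.0 − 8260.4 = 951.6 ≈ 952 km

952 km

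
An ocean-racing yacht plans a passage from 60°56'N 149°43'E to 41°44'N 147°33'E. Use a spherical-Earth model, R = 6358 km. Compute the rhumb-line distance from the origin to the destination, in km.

2136 km

Δψ = ln[tan(π/4+φ₂/2)/tan(π/4+φ₁/2)] = -0.5471;  Δφ = -0.3351 rad,  Δλ = -0.0378 rad
q = Δφ/Δψ = 0.6125
d = R·√(Δφ² + q²Δλ²) = 6358·0.33590 = 2136 km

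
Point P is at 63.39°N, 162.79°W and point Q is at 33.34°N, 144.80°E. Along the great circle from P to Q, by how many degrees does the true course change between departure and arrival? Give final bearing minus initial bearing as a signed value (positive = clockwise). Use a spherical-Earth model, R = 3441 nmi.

At departure: θ₁ = atan2(sin Δλ cos φ₂, cos φ₁ sin φ₂ − sin φ₁ cos φ₂ cos Δλ) = 252.44°
At arrival: θ₂ = atan2(sin Δλ cos φ₁, −cos φ₂ sin φ₁ + sin φ₂ cos φ₁ cos Δλ) = 210.74°
Δθ = θ₂ − θ₁ = -41.7°

-41.7°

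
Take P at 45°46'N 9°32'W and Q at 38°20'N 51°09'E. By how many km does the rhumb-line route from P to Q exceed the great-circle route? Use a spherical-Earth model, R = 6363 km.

Great circle: cos σ = sin φ₁ sin φ₂ + cos φ₁ cos φ₂ cos Δλ,  σ = 0.7780 rad → d_gc = 4950.33 km
Rhumb line: Δψ = -0.1750, q = Δφ/Δψ = 0.7412, d_rh = R√(Δφ²+q²Δλ²) = 5062.79 km
Excess = 5062.79 − 4950.33 = 112.46 ≈ 112 km

112 km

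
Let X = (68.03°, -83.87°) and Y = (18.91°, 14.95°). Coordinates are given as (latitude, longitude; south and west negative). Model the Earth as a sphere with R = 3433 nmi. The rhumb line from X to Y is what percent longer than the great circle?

Great circle: σ = 1.3220 rad → d_gc = Rσ = 4538.3 nmi
Rhumb: Δφ = -0.8573, Δλ = +1.7247, Δψ = -1.3031, q = Δφ/Δψ = 0.6579 → d_rh = R√(Δφ²+q²Δλ²) = 4882.2 nmi
Excess = (4882.2 − 4538.3) / 4538.3 = 343.9 / 4538.3 = 7.58% ≈ 7.6%

7.6%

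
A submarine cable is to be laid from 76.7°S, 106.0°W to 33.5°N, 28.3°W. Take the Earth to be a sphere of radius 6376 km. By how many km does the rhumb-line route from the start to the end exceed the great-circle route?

Great circle: cos σ = sin φ₁ sin φ₂ + cos φ₁ cos φ₂ cos Δλ,  σ = 2.0901 rad → d_gc = 13326.4 km
Rhumb line: Δψ = +2.7703, q = Δφ/Δψ = 0.6943, d_rh = R√(Δφ²+q²Δλ²) = 13653.8 km
Excess = 13653.8 − 13326.4 = 327.4 ≈ 327 km

327 km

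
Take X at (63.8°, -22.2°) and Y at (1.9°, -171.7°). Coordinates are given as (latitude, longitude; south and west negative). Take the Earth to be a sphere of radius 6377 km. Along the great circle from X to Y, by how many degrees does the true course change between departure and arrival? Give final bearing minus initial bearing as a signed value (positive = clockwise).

-133.4°

At departure: θ₁ = atan2(sin Δλ cos φ₂, cos φ₁ sin φ₂ − sin φ₁ cos φ₂ cos Δλ) = 327.21°
At arrival: θ₂ = atan2(sin Δλ cos φ₁, −cos φ₂ sin φ₁ + sin φ₂ cos φ₁ cos Δλ) = 193.84°
Δθ = θ₂ − θ₁ = -133.4°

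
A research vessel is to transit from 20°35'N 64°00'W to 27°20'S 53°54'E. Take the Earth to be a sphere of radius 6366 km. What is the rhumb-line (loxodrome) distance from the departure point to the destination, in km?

13759 km

Rhumb course C = atan2(Δλ, Δψ) with Δψ = ln[tan(π/4+φ₂/2)/tan(π/4+φ₁/2)] = -0.8635, Δλ = +2.0577 → C = 112.76°
d = R·|Δφ| / |cos C| = 6366·0.83630 / 0.38694 = 13759 km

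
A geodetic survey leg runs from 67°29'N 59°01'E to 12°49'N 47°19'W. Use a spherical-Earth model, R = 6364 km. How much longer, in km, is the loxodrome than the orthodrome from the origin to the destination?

Great circle: cos σ = sin φ₁ sin φ₂ + cos φ₁ cos φ₂ cos Δλ,  σ = 1.4707 rad → d_gc = 9359.7 km
Rhumb line: Δψ = -1.3885, q = Δφ/Δψ = 0.6871, d_rh = R√(Δφ²+q²Δλ²) = 10135.6 km
Excess = 10135.6 − 9359.7 = 775.9 ≈ 776 km

776 km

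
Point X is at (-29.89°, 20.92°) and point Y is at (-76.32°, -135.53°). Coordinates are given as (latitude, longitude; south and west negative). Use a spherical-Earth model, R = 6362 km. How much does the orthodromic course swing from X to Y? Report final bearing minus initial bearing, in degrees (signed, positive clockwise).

Initial bearing θ₁ = atan2(sin Δλ cos φ₂, cos φ₁ sin φ₂ − sin φ₁ cos φ₂ cos Δλ) = 185.68°
Final bearing θ₂ = (initial bearing from the destination back to the start) + 180° = 338.74°
Δθ = θ₂ − θ₁ = +153.1°

+153.1°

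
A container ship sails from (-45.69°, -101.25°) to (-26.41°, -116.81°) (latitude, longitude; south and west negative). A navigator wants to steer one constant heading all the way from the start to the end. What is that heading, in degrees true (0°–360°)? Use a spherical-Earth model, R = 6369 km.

327.1°

Meridional parts: M(φ₁)=-0.8985, M(φ₂)=-0.4782 → ΔM = +0.4203;  Δλ = -0.2716 rad
tan C = Δλ / ΔM = -0.6461 → C = 327.13°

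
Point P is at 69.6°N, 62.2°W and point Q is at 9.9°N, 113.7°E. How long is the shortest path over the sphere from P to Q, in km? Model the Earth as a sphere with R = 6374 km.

11175 km

cos σ = sin φ₁ sin φ₂ + cos φ₁ cos φ₂ cos Δλ
      = sin(69.60°)sin(9.90°) + cos(69.60°)cos(9.90°)cos(175.90°) = -0.1814
σ = 100.449° → d = Rσ = 6374·1.75316 = 11175 km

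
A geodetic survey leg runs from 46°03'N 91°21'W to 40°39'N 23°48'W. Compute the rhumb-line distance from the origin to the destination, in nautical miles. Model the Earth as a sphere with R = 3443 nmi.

2966 nmi

Δψ = ln[tan(π/4+φ₂/2)/tan(π/4+φ₁/2)] = -0.1297;  Δφ = -0.0942 rad,  Δλ = +1.1790 rad
q = Δφ/Δψ = 0.7264
d = R·√(Δφ² + q²Δλ²) = 3443·0.86160 = 2966 nmi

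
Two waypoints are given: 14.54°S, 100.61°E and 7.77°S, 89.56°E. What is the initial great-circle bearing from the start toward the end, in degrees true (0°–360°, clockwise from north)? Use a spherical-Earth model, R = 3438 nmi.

300.8°

N = sin Δλ·cos φ₂ = -0.1899;  D = cos φ₁ sin φ₂ − sin φ₁ cos φ₂ cos Δλ = +0.1133
initial course = atan2(N, D) = 300.81°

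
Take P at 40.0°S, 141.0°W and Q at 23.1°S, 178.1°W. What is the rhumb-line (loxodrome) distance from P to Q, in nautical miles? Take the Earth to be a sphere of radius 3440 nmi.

Rhumb course C = atan2(Δλ, Δψ) with Δψ = ln[tan(π/4+φ₂/2)/tan(π/4+φ₁/2)] = +0.3484, Δλ = -0.6475 → C = 298.28°
d = R·|Δφ| / |cos C| = 3440·0.29496 / 0.47377 = 2142 nmi

2142 nmi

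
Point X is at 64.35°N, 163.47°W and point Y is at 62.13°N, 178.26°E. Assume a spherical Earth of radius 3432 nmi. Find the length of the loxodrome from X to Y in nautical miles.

510 nmi

Δψ = ln[tan(π/4+φ₂/2)/tan(π/4+φ₁/2)] = -0.0861;  Δφ = -0.0387 rad,  Δλ = -0.3189 rad
q = Δφ/Δψ = 0.4500
d = R·√(Δφ² + q²Δλ²) = 3432·0.14863 = 510 nmi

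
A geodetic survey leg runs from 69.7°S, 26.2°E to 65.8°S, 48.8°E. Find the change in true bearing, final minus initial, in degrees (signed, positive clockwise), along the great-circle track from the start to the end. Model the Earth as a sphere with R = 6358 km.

Initial bearing θ₁ = atan2(sin Δλ cos φ₂, cos φ₁ sin φ₂ − sin φ₁ cos φ₂ cos Δλ) = 76.27°
Final bearing θ₂ = (initial bearing from the destination back to the start) + 180° = 55.30°
Δθ = θ₂ − θ₁ = -21.0°

-21.0°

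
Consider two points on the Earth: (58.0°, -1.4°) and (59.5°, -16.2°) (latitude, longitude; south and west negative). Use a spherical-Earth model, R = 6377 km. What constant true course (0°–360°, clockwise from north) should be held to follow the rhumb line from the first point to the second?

281.1°

Meridional parts: M(φ₁)=+1.2492, M(φ₂)=+1.2996 → ΔM = +0.0505;  Δλ = -0.2583 rad
tan C = Δλ / ΔM = -5.1176 → C = 281.06°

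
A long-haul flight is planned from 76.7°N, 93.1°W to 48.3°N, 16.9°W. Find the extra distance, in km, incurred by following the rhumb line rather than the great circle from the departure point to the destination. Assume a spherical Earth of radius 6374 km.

273 km

Great circle: cos σ = sin φ₁ sin φ₂ + cos φ₁ cos φ₂ cos Δλ,  σ = 0.7027 rad → d_gc = 4478.8 km
Rhumb line: Δψ = -1.1838, q = Δφ/Δψ = 0.4187, d_rh = R√(Δφ²+q²Δλ²) = 4751.9 km
Excess = 4751.9 − 4478.8 = 273.1 ≈ 273 km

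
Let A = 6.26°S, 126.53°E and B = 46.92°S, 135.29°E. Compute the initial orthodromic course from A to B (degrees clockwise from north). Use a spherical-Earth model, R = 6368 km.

170.9°

θ = atan2( sin Δλ·cos φ₂ ,  cos φ₁ sin φ₂ − sin φ₁ cos φ₂ cos Δλ )
  = atan2(+0.1040, -0.6524) = 170.94°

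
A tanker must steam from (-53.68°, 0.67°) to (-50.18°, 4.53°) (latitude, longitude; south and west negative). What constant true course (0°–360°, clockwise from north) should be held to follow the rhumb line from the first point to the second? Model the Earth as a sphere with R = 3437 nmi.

Δψ = ln[tan(π/4+φ₂/2)/tan(π/4+φ₁/2)] = +0.0991
Δλ = +0.0674 rad (taken the short way round)
course = atan2(Δλ, Δψ) = 34.20°

34.2°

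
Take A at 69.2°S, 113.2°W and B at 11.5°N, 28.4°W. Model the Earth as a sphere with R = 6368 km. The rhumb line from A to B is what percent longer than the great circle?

Great circle: σ = 1.7263 rad → d_gc = Rσ = 10992.8 km
Rhumb: Δφ = +1.4085, Δλ = +1.4800, Δψ = +1.8974, q = Δφ/Δψ = 0.7423 → d_rh = R√(Δφ²+q²Δλ²) = 11375.1 km
Excess = (11375.1 − 10992.8) / 10992.8 = 382.3 / 10992.8 = 3.48% ≈ 3.5%

3.5%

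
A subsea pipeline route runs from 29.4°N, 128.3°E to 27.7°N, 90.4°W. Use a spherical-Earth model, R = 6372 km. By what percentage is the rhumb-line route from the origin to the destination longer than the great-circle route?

Great circle: σ = 1.9539 rad → d_gc = Rσ = 12450.3 km
Rhumb: Δφ = -0.0297, Δλ = +2.4662, Δψ = -0.0338, q = Δφ/Δψ = 0.8783 → d_rh = R√(Δφ²+q²Δλ²) = 13803.9 km
Excess = (13803.9 − 12450.3) / 12450.3 = 1353.6 / 12450.3 = 10.87% ≈ 10.9%

10.9%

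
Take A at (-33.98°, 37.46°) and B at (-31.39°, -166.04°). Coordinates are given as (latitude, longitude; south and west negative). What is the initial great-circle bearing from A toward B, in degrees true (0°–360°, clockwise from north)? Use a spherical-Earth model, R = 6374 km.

158.6°

N = sin Δλ·cos φ₂ = +0.3404;  D = cos φ₁ sin φ₂ − sin φ₁ cos φ₂ cos Δλ = -0.8694
initial course = atan2(N, D) = 158.62°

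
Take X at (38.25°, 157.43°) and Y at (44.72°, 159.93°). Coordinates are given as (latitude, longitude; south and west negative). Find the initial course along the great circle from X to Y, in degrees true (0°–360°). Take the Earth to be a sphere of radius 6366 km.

θ = atan2( sin Δλ·cos φ₂ ,  cos φ₁ sin φ₂ − sin φ₁ cos φ₂ cos Δλ )
  = atan2(+0.0310, +0.1131) = 15.32°

15.3°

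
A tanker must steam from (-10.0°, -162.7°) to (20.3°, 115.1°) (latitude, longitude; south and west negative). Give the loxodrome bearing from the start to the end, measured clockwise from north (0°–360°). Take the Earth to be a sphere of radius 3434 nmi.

Δψ = ln[tan(π/4+φ₂/2)/tan(π/4+φ₁/2)] = +0.5374
Δλ = -1.4347 rad (taken the short way round)
course = atan2(Δλ, Δψ) = 290.53°

290.5°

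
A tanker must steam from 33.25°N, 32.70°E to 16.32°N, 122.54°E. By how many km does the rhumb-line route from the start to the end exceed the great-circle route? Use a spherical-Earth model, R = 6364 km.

209 km

Great circle: cos σ = sin φ₁ sin φ₂ + cos φ₁ cos φ₂ cos Δλ,  σ = 1.4138 rad → d_gc = 8997.7 km
Rhumb line: Δψ = -0.3272, q = Δφ/Δψ = 0.9032, d_rh = R√(Δφ²+q²Δλ²) = 9206.5 km
Excess = 9206.5 − 8997.7 = 208.8 ≈ 209 km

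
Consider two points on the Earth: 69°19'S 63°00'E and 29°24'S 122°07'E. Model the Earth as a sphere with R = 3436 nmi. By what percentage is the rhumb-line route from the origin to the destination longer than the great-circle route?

2.8%

Great circle: σ = 0.9056 rad → d_gc = Rσ = 3111.7 nmi
Rhumb: Δφ = +0.6967, Δλ = +1.0318, Δψ = +1.1639, q = Δφ/Δψ = 0.5986 → d_rh = R√(Δφ²+q²Δλ²) = 3199.0 nmi
Excess = (3199.0 − 3111.7) / 3111.7 = 87.3 / 3111.7 = 2.81% ≈ 2.8%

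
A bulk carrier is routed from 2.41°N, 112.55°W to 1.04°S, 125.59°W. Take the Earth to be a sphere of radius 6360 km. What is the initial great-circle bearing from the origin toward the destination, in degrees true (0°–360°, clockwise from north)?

θ = atan2( sin Δλ·cos φ₂ ,  cos φ₁ sin φ₂ − sin φ₁ cos φ₂ cos Δλ )
  = atan2(-0.2256, -0.0591) = 255.32°

255.3°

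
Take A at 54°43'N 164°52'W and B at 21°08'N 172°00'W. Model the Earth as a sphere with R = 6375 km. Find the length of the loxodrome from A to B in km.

3785 km

Rhumb course C = atan2(Δλ, Δψ) with Δψ = ln[tan(π/4+φ₂/2)/tan(π/4+φ₁/2)] = -0.7681, Δλ = -0.1245 → C = 189.21°
d = R·|Δφ| / |cos C| = 6375·0.58614 / 0.98712 = 3785 km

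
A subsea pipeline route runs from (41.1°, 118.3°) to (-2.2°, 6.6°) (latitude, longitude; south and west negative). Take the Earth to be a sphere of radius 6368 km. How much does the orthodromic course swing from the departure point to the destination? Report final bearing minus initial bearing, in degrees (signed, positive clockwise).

Initial bearing θ₁ = atan2(sin Δλ cos φ₂, cos φ₁ sin φ₂ − sin φ₁ cos φ₂ cos Δλ) = 282.98°
Final bearing θ₂ = (initial bearing from the destination back to the start) + 180° = 227.30°
Δθ = θ₂ − θ₁ = -55.7°

-55.7°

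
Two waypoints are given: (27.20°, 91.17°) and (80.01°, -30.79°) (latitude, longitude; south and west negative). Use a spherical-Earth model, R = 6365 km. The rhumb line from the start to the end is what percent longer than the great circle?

Great circle: σ = 1.1934 rad → d_gc = Rσ = 7596.0 km
Rhumb: Δφ = +0.9217, Δλ = -2.1286, Δψ = +1.9436, q = Δφ/Δψ = 0.4742 → d_rh = R√(Δφ²+q²Δλ²) = 8700.5 km
Excess = (8700.5 − 7596.0) / 7596.0 = 1104.5 / 7596.0 = 14.54% ≈ 14.5%

14.5%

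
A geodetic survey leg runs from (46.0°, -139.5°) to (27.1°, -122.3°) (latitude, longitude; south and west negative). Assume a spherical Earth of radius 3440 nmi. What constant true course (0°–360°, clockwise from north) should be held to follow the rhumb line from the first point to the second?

Meridional parts: M(φ₁)=+0.9063, M(φ₂)=+0.4917 → ΔM = -0.4146;  Δλ = +0.3002 rad
tan C = Δλ / ΔM = -0.7241 → C = 144.09°

144.1°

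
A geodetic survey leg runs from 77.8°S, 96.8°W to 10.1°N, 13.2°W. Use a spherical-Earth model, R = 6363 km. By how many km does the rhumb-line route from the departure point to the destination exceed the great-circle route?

466 km

Great circle: cos σ = sin φ₁ sin φ₂ + cos φ₁ cos φ₂ cos Δλ,  σ = 1.7196 rad → d_gc = 10941.6 km
Rhumb line: Δψ = +2.4133, q = Δφ/Δψ = 0.6357, d_rh = R√(Δφ²+q²Δλ²) = 11407.2 km
Excess = 11407.2 − 10941.6 = 465.6 ≈ 466 km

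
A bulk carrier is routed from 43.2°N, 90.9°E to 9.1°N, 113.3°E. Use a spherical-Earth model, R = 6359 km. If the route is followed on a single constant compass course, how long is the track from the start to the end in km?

Rhumb course C = atan2(Δλ, Δψ) with Δψ = ln[tan(π/4+φ₂/2)/tan(π/4+φ₁/2)] = -0.6781, Δλ = +0.3910 → C = 150.04°
d = R·|Δφ| / |cos C| = 6359·0.59516 / 0.86634 = 4369 km

4369 km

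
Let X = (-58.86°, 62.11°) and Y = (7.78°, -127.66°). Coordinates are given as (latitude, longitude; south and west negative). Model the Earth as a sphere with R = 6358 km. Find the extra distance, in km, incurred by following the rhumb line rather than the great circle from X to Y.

2962 km

Great circle: cos σ = sin φ₁ sin φ₂ + cos φ₁ cos φ₂ cos Δλ,  σ = 2.2406 rad → d_gc = 14245.5 km
Rhumb line: Δψ = +1.4140, q = Δφ/Δψ = 0.8225, d_rh = R√(Δφ²+q²Δλ²) = 17207.6 km
Excess = 17207.6 − 14245.5 = 2962.1 ≈ 2962 km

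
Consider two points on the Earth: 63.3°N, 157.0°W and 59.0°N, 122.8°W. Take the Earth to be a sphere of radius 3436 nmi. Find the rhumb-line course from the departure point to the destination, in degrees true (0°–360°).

Meridional parts: M(φ₁)=+1.4384, M(φ₂)=+1.2826 → ΔM = -0.1558;  Δλ = +0.5969 rad
tan C = Δλ / ΔM = -3.8309 → C = 104.63°

104.6°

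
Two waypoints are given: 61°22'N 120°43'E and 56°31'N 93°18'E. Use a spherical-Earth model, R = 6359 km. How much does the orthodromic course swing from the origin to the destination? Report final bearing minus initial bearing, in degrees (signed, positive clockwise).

Initial bearing θ₁ = atan2(sin Δλ cos φ₂, cos φ₁ sin φ₂ − sin φ₁ cos φ₂ cos Δλ) = 263.23°
Final bearing θ₂ = (initial bearing from the destination back to the start) + 180° = 239.60°
Δθ = θ₂ − θ₁ = -23.6°

-23.6°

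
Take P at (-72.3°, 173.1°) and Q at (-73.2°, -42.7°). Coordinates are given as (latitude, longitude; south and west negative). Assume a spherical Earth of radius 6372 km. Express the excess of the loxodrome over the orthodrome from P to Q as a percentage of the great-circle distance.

Great circle: σ = 0.5722 rad → d_gc = Rσ = 3645.9 km
Rhumb: Δφ = -0.0157, Δλ = +2.5168, Δψ = -0.0530, q = Δφ/Δψ = 0.2965 → d_rh = R√(Δφ²+q²Δλ²) = 4755.6 km
Excess = (4755.6 − 3645.9) / 3645.9 = 1109.7 / 3645.9 = 30.44% ≈ 30.4%

30.4%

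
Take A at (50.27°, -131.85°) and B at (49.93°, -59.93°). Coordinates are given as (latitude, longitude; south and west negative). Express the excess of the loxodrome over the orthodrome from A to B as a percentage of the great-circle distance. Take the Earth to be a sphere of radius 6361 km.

4.2%

Great circle: σ = 0.7724 rad → d_gc = Rσ = 4913.4 km
Rhumb: Δφ = -0.0059, Δλ = +1.2552, Δψ = -0.0093, q = Δφ/Δψ = 0.6414 → d_rh = R√(Δφ²+q²Δλ²) = 5121.8 km
Excess = (5121.8 − 4913.4) / 4913.4 = 208.4 / 4913.4 = 4.24% ≈ 4.2%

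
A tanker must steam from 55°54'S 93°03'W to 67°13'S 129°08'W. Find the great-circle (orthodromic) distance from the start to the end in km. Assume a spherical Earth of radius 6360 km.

cos σ = sin φ₁ sin φ₂ + cos φ₁ cos φ₂ cos Δλ
      = sin(-55.90°)sin(-67.22°) + cos(-55.90°)cos(-67.22°)cos(-36.08°) = 0.9389
σ = 20.131° → d = Rσ = 6360·0.35135 = 2235 km

2235 km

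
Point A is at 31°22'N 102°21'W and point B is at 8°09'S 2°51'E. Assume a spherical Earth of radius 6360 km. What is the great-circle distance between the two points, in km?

cos σ = sin φ₁ sin φ₂ + cos φ₁ cos φ₂ cos Δλ
      = sin(31.37°)sin(-8.15°) + cos(31.37°)cos(-8.15°)cos(105.20°) = -0.2954
σ = 107.182° → d = Rσ = 6360·1.87067 = 11897 km

11897 km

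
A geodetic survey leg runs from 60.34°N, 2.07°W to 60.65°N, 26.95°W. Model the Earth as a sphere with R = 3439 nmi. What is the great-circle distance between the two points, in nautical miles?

Haversine: a = sin²(Δφ/2)+cos φ₁ cos φ₂ sin²(Δλ/2) = 0.01126;  σ = 2·atan2(√a,√(1−a))
σ = 12.184° → d = Rσ = 3439·0.21265 = 731 nmi

731 nmi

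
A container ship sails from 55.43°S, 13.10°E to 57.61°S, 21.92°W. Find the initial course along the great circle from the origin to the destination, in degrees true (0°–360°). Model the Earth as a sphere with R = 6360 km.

N = sin Δλ·cos φ₂ = -0.3074;  D = cos φ₁ sin φ₂ − sin φ₁ cos φ₂ cos Δλ = -0.1179
initial course = atan2(N, D) = 249.02°

249.0°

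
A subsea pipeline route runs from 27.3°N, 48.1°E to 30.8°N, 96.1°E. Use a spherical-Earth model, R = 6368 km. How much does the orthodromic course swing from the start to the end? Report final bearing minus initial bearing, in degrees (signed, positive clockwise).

+24.4°

Initial bearing θ₁ = atan2(sin Δλ cos φ₂, cos φ₁ sin φ₂ − sin φ₁ cos φ₂ cos Δλ) = 73.31°
Final bearing θ₂ = (initial bearing from the destination back to the start) + 180° = 97.72°
Δθ = θ₂ − θ₁ = +24.4°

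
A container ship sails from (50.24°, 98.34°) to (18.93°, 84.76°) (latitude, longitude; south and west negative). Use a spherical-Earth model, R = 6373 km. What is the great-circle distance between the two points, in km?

3685 km

Haversine: a = sin²(Δφ/2)+cos φ₁ cos φ₂ sin²(Δλ/2) = 0.08127;  σ = 2·atan2(√a,√(1−a))
σ = 33.128° → d = Rσ = 6373·0.57819 = 3685 km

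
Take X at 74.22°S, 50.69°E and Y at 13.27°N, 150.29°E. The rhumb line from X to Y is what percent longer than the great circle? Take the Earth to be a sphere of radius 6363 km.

5.6%

Great circle: σ = 1.8390 rad → d_gc = Rσ = 11701.8 km
Rhumb: Δφ = +1.5270, Δλ = +1.7383, Δψ = +2.2100, q = Δφ/Δψ = 0.6909 → d_rh = R√(Δφ²+q²Δλ²) = 12361.9 km
Excess = (12361.9 − 11701.8) / 11701.8 = 660.1 / 11701.8 = 5.64% ≈ 5.6%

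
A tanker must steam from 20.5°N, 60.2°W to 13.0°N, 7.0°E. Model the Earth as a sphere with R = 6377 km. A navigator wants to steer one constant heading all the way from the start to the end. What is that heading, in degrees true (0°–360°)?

Δψ = ln[tan(π/4+φ₂/2)/tan(π/4+φ₁/2)] = -0.1368
Δλ = +1.1729 rad (taken the short way round)
course = atan2(Δλ, Δψ) = 96.65°

96.7°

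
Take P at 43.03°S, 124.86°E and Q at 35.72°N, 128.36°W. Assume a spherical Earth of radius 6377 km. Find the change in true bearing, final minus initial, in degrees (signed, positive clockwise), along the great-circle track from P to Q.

Initial bearing θ₁ = atan2(sin Δλ cos φ₂, cos φ₁ sin φ₂ − sin φ₁ cos φ₂ cos Δλ) = 71.05°
Final bearing θ₂ = (initial bearing from the destination back to the start) + 180° = 58.39°
Δθ = θ₂ − θ₁ = -12.7°

-12.7°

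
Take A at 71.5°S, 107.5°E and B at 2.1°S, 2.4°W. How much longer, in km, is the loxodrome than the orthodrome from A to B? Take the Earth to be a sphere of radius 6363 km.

876 km

Great circle: cos σ = sin φ₁ sin φ₂ + cos φ₁ cos φ₂ cos Δλ,  σ = 1.6440 rad → d_gc = 10461.0 km
Rhumb line: Δψ = +1.7782, q = Δφ/Δψ = 0.6812, d_rh = R√(Δφ²+q²Δλ²) = 11336.6 km
Excess = 11336.6 − 10461.0 = 875.6 ≈ 876 km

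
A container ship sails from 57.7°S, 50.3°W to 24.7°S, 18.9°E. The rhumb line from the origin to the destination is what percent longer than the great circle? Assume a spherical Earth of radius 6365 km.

3.0%

Great circle: σ = 1.0174 rad → d_gc = Rσ = 6475.6 km
Rhumb: Δφ = +0.5760, Δλ = +1.2078, Δψ = +0.7942, q = Δφ/Δψ = 0.7252 → d_rh = R√(Δφ²+q²Δλ²) = 6672.2 km
Excess = (6672.2 − 6475.6) / 6475.6 = 196.6 / 6475.6 = 3.04% ≈ 3.0%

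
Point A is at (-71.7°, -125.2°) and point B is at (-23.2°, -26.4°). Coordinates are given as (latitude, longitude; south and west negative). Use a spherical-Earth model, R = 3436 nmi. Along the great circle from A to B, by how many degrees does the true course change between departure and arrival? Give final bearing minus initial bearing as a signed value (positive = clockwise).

Initial bearing θ₁ = atan2(sin Δλ cos φ₂, cos φ₁ sin φ₂ − sin φ₁ cos φ₂ cos Δλ) = 105.81°
Final bearing θ₂ = (initial bearing from the destination back to the start) + 180° = 19.19°
Δθ = θ₂ − θ₁ = -86.6°

-86.6°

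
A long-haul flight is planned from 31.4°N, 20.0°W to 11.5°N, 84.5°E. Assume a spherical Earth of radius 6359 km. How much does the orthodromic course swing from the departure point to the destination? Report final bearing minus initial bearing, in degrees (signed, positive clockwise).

Initial bearing θ₁ = atan2(sin Δλ cos φ₂, cos φ₁ sin φ₂ − sin φ₁ cos φ₂ cos Δλ) = 72.56°
Final bearing θ₂ = (initial bearing from the destination back to the start) + 180° = 123.80°
Δθ = θ₂ − θ₁ = +51.2°

+51.2°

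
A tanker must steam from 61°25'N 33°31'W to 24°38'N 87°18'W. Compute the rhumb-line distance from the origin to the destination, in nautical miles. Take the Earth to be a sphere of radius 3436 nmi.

3145 nmi

Rhumb course C = atan2(Δλ, Δψ) with Δψ = ln[tan(π/4+φ₂/2)/tan(π/4+φ₁/2)] = -0.9237, Δλ = -0.9387 → C = 225.46°
d = R·|Δφ| / |cos C| = 3436·0.64199 / 0.70138 = 3145 nmi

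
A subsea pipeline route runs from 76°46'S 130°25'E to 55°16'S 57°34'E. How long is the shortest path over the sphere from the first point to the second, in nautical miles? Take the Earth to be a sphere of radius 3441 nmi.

cos σ = sin φ₁ sin φ₂ + cos φ₁ cos φ₂ cos Δλ
      = sin(-76.77°)sin(-55.27°) + cos(-76.77°)cos(-55.27°)cos(-72.85°) = 0.8384
σ = 33.023° → d = Rσ = 3441·0.57636 = 1983 nmi

1983 nmi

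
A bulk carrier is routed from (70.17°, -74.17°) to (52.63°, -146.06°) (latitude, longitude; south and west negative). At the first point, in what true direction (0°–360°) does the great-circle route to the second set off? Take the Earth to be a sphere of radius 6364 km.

279.1°

θ = atan2( sin Δλ·cos φ₂ ,  cos φ₁ sin φ₂ − sin φ₁ cos φ₂ cos Δλ )
  = atan2(-0.5769, +0.0921) = 279.07°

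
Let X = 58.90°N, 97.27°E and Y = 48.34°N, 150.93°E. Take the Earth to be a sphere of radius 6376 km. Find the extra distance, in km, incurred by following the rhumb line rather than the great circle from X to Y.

90 km

Great circle: cos σ = sin φ₁ sin φ₂ + cos φ₁ cos φ₂ cos Δλ,  σ = 0.5676 rad → d_gc = 3619.2 km
Rhumb line: Δψ = -0.3128, q = Δφ/Δψ = 0.5892, d_rh = R√(Δφ²+q²Δλ²) = 3709.3 km
Excess = 3709.3 − 3619.2 = 90.1 ≈ 90 km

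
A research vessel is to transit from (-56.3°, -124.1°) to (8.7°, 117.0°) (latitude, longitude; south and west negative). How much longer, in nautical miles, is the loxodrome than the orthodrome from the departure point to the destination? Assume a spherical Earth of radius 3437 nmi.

383 nmi

Great circle: cos σ = sin φ₁ sin φ₂ + cos φ₁ cos φ₂ cos Δλ,  σ = 1.9724 rad → d_gc = 6779.2 nmi
Rhumb line: Δψ = +1.3469, q = Δφ/Δψ = 0.8423, d_rh = R√(Δφ²+q²Δλ²) = 7162.0 nmi
Excess = 7162.0 − 6779.2 = 382.8 ≈ 383 nmi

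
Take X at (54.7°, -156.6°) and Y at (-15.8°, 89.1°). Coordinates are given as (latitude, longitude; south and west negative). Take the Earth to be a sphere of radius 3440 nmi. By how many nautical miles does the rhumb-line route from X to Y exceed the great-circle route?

271 nmi

Great circle: cos σ = sin φ₁ sin φ₂ + cos φ₁ cos φ₂ cos Δλ,  σ = 2.0387 rad → d_gc = 7013.2 nmi
Rhumb line: Δψ = -1.4245, q = Δφ/Δψ = 0.8638, d_rh = R√(Δφ²+q²Δλ²) = 7283.9 nmi
Excess = 7283.9 − 7013.2 = 270.7 ≈ 271 nmi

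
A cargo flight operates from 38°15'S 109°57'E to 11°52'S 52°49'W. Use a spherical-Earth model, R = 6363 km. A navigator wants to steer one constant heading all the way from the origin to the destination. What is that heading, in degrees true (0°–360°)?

Δψ = ln[tan(π/4+φ₂/2)/tan(π/4+φ₁/2)] = +0.5149
Δλ = -2.8408 rad (taken the short way round)
course = atan2(Δλ, Δψ) = 280.27°

280.3°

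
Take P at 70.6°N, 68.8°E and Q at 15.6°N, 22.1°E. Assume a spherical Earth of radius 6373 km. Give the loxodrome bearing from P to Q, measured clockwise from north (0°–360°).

208.7°

Δψ = ln[tan(π/4+φ₂/2)/tan(π/4+φ₁/2)] = -1.4908
Δλ = -0.8151 rad (taken the short way round)
course = atan2(Δλ, Δψ) = 208.67°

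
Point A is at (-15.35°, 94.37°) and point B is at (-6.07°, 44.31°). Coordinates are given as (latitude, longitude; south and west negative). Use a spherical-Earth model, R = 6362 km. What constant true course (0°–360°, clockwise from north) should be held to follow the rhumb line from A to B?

280.7°

Meridional parts: M(φ₁)=-0.2712, M(φ₂)=-0.1061 → ΔM = +0.1650;  Δλ = -0.8737 rad
tan C = Δλ / ΔM = -5.2942 → C = 280.70°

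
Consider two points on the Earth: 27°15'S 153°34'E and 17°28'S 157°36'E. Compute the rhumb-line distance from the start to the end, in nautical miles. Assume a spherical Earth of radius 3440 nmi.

629 nmi

Rhumb course C = atan2(Δλ, Δψ) with Δψ = ln[tan(π/4+φ₂/2)/tan(π/4+φ₁/2)] = +0.1849, Δλ = +0.0704 → C = 20.84°
d = R·|Δφ| / |cos C| = 3440·0.17075 / 0.93458 = 629 nmi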